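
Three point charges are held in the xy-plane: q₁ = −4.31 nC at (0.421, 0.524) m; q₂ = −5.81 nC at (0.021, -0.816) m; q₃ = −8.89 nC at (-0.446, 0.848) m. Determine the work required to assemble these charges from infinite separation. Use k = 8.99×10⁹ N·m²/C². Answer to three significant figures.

8.02×10⁻⁷ J

The work to assemble the configuration equals its total potential energy, U = Σ kqᵢqⱼ/rᵢⱼ over all pairs.
Pair separations: r₁₂ = 1.40 m, r₁₃ = 0.926 m, r₂₃ = 1.73 m.
U = (1.61×10⁻⁷) + (3.72×10⁻⁷) + (2.69×10⁻⁷) = 8.02×10⁻⁷ J.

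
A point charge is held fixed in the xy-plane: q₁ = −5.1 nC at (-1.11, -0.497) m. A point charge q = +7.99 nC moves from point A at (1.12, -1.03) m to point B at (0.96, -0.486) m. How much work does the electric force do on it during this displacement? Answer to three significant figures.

The work done by the electric force is W_field = −ΔU = −q(V_B − V_A) = q(V_A − V_B).
At A: distance to the source charge is 2.29 m; V_A = kq₁/r = -20.0 V.
At B: distance to the source charge is 2.07 m; V_B = kq₁/r = -22.1 V.
ΔV = V_B − V_A = -2.15 V.
W_field = −qΔV = −(7.99×10⁻⁹ C)(-2.15 V) = 1.72×10⁻⁸ J.

1.72×10⁻⁸ J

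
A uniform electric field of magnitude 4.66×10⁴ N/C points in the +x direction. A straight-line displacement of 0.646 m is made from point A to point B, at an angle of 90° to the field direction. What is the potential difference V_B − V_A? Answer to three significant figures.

0 V

Only the component of displacement along E changes the potential: ΔV = −E·d·cosθ.
ΔV = −(4.66×10⁴ V/m)(0.646 m)cos90° = 0 V.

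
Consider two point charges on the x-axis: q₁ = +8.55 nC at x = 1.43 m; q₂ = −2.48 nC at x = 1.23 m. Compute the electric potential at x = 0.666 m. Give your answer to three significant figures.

Electric potential is a scalar, so the contributions from each charge add algebraically: V = Σ kqᵢ/rᵢ.
Distances from the field point to each charge: r₁ = 0.764 m, r₂ = 0.564 m.
V = k[(8.55×10⁻⁹)/(0.764) + (-2.48×10⁻⁹)/(0.564)] = 61.1 V.

61.1 V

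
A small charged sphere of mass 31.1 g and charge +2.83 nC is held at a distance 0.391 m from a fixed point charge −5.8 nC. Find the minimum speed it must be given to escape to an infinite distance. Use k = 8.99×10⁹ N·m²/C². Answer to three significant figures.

4.93×10⁻³ m/s

To just escape, total mechanical energy must reach zero at infinity: ½mv²_min + U = 0, so ½mv²_min = −U = |kQq|/r.
|U| = |kQq|/r = (8.99×10⁹ N·m²/C²)(5.80×10⁻⁹)(2.83×10⁻⁹)/(0.391) = 3.77×10⁻⁷ J.
v_min = √(2|U|/m) = √(2·3.77×10⁻⁷/0.0311) = 4.93×10⁻³ m/s.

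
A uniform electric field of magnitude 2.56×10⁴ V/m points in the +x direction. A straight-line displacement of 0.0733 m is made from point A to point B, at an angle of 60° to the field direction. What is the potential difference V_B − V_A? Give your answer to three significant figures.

Only the component of displacement along E changes the potential: ΔV = −E·d·cosθ.
ΔV = −(2.56×10⁴ V/m)(0.0733 m)cos60° = -938 V.

-938 V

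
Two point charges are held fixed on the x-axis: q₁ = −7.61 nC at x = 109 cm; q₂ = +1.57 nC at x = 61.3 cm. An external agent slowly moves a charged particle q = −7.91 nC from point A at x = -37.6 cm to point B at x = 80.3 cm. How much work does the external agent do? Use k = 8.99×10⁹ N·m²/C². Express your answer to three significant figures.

1.04×10⁻⁶ J

For quasistatic motion the external work equals the change in potential energy: W_ext = qΔV = q(V_B − V_A).
At A: distances to the source charges are 1.47 m, 0.989 m; V_A = Σ kqᵢ/rᵢ = -32.4 V.
At B: distances to the source charges are 0.287 m, 0.190 m; V_B = Σ kqᵢ/rᵢ = -164 V.
ΔV = V_B − V_A = -132 V.
W_ext = qΔV = (-7.91×10⁻⁹ C)(-132 V) = 1.04×10⁻⁶ J.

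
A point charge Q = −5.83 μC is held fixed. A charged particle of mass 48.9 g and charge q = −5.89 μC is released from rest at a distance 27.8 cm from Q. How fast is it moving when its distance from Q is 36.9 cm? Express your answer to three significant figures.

3.35 m/s

Only the electrostatic force acts, so mechanical energy is conserved: ½mv² = U₁ − U₂ = kQq(1/r₁ − 1/r₂).
U₁ − U₂ = (8.99×10⁹ N·m²/C²)(-5.83×10⁻⁶ C)(-5.89×10⁻⁶ C)(1/0.278 − 1/0.369) = 0.274 J.
v = √(2·0.274/0.0489) = 3.35 m/s.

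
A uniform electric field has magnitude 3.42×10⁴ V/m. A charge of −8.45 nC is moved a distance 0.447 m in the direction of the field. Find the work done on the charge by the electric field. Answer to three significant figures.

The potential change for a displacement 0.447 m in the direction of the field is ΔV = −Ed = -1.53×10⁴ V.
W_field = −qΔV = -1.29×10⁻⁴ J.

-1.29×10⁻⁴ J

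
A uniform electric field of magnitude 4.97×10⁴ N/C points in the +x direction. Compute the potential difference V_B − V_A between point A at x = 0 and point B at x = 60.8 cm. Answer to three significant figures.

In a uniform field, potential decreases in the direction of E: V_B − V_A = −E·Δx.
V_B − V_A = −(4.97×10⁴ V/m)(0.608 m) = -3.02×10⁴ V.

-3.02×10⁴ V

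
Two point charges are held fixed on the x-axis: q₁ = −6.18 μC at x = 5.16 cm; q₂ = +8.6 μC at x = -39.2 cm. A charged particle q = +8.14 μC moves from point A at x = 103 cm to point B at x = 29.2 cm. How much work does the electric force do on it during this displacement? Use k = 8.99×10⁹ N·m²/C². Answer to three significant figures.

The work done by the electric force is W_field = −ΔU = −q(V_B − V_A) = q(V_A − V_B).
At A: distances to the source charges are 0.978 m, 1.42 m; V_A = Σ kqᵢ/rᵢ = -2410 V.
At B: distances to the source charges are 0.240 m, 0.684 m; V_B = Σ kqᵢ/rᵢ = -1.18×10⁵ V.
ΔV = V_B − V_A = -1.16×10⁵ V.
W_field = −qΔV = −(8.14×10⁻⁶ C)(-1.16×10⁵ V) = 0.941 J.

0.941 J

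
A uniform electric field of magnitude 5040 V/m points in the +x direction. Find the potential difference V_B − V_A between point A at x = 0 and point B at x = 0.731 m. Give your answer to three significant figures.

-3680 V

In a uniform field, potential decreases in the direction of E: V_B − V_A = −E·Δx.
V_B − V_A = −(5040 V/m)(0.731 m) = -3680 V.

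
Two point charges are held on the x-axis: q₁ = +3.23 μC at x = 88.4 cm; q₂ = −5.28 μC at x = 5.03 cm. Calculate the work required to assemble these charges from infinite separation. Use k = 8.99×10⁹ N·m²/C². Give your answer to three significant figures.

The assembly work is the sum of pairwise potential energies, U = Σ_{i<j} kqᵢqⱼ/rᵢⱼ.
Pair separations: r₁₂ = 0.834 m.
U = (-0.184) = -0.184 J.

-0.184 J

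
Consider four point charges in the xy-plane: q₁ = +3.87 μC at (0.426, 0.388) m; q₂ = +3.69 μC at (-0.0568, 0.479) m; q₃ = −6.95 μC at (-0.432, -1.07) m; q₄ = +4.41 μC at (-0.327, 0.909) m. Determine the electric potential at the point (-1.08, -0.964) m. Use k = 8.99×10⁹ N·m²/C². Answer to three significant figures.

-3.96×10⁴ V

Electric potential is a scalar, so the contributions from each charge add algebraically: V = Σ kqᵢ/rᵢ.
Distances from the field point to each charge: r₁ = 2.02 m, r₂ = 1.77 m, r₃ = 0.657 m, r₄ = 2.02 m.
V = k[(3.87×10⁻⁶)/(2.02) + (3.69×10⁻⁶)/(1.77) + (-6.95×10⁻⁶)/(0.657) + (4.41×10⁻⁶)/(2.02)] = -3.96×10⁴ V.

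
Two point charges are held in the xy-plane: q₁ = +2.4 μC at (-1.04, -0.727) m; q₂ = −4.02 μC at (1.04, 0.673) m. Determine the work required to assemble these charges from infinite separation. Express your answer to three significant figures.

-0.0346 J

The work to assemble the configuration equals its total potential energy, U = Σ kqᵢqⱼ/rᵢⱼ over all pairs.
Pair separations: r₁₂ = 2.51 m.
U = (-0.0346) = -0.0346 J.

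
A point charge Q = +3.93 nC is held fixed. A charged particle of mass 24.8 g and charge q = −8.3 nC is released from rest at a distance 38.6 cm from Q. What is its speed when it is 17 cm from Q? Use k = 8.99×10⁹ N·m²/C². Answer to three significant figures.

Only the electrostatic force acts, so mechanical energy is conserved: ½mv² = U₁ − U₂ = kQq(1/r₁ − 1/r₂).
U₁ − U₂ = (8.99×10⁹ N·m²/C²)(3.93×10⁻⁹ C)(-8.30×10⁻⁹ C)(1/0.386 − 1/0.170) = 9.65×10⁻⁷ J.
v = √(2·9.65×10⁻⁷/0.0248) = 8.82×10⁻³ m/s.

8.82×10⁻³ m/s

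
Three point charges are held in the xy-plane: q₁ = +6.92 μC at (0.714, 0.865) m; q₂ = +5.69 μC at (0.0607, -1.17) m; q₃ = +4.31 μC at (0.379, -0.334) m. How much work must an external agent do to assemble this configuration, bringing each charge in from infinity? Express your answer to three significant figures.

0.627 J

The assembly work is the sum of pairwise potential energies, U = Σ_{i<j} kqᵢqⱼ/rᵢⱼ.
Pair separations: r₁₂ = 2.14 m, r₁₃ = 1.24 m, r₂₃ = 0.895 m.
U = (0.166) + (0.215) + (0.246) = 0.627 J.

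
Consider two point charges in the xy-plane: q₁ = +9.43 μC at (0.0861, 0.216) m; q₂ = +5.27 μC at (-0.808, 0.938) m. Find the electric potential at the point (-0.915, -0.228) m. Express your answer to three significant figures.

1.18×10⁵ V

The total potential is the scalar sum of each charge's contribution, V = Σ kqᵢ/rᵢ.
Distances from the field point to each charge: r₁ = 1.10 m, r₂ = 1.17 m.
V = k[(9.43×10⁻⁶)/(1.10) + (5.27×10⁻⁶)/(1.17)] = 1.18×10⁵ V.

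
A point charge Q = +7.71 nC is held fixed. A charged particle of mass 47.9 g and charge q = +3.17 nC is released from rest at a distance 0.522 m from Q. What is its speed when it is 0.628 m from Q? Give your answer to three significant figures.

Only the electrostatic force acts, so mechanical energy is conserved: ½mv² = U₁ − U₂ = kQq(1/r₁ − 1/r₂).
U₁ − U₂ = (8.99×10⁹ N·m²/C²)(7.71×10⁻⁹ C)(3.17×10⁻⁹ C)(1/0.522 − 1/0.628) = 7.10×10⁻⁸ J.
v = √(2·7.10×10⁻⁸/0.0479) = 1.72×10⁻³ m/s.

1.72×10⁻³ m/s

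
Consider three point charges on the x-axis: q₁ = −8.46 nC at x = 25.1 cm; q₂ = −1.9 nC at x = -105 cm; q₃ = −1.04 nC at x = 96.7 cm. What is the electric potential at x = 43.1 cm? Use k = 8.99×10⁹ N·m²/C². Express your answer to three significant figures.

-452 V

The total potential is the scalar sum of each charge's contribution, V = Σ kqᵢ/rᵢ.
Distances from the field point to each charge: r₁ = 0.180 m, r₂ = 1.48 m, r₃ = 0.536 m.
V = k[(-8.46×10⁻⁹)/(0.180) + (-1.90×10⁻⁹)/(1.48) + (-1.04×10⁻⁹)/(0.536)] = -452 V.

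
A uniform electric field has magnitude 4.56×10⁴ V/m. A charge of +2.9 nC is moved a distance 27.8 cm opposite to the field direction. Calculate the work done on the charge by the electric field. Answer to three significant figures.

The potential change for a displacement 27.8 cm opposite to the field direction is ΔV = +Ed = 1.27×10⁴ V.
W_field = −qΔV = -3.68×10⁻⁵ J.

-3.68×10⁻⁵ J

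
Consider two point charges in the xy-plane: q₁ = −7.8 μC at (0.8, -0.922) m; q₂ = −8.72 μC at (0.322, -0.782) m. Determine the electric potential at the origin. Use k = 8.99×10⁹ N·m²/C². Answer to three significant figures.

The total potential is the scalar sum of each charge's contribution, V = Σ kqᵢ/rᵢ.
Distances from the field point to each charge: r₁ = 1.22 m, r₂ = 0.846 m.
V = k[(-7.80×10⁻⁶)/(1.22) + (-8.72×10⁻⁶)/(0.846)] = -1.50×10⁵ V.

-1.50×10⁵ V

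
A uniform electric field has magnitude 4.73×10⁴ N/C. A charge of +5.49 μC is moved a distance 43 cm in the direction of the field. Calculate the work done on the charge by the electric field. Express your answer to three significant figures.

0.112 J

The potential change for a displacement 43 cm in the direction of the field is ΔV = −Ed = -2.03×10⁴ V.
W_field = −qΔV = 0.112 J.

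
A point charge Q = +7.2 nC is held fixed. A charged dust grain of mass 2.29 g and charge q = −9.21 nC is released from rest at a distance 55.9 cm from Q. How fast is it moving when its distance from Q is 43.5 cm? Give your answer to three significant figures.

Only the electrostatic force acts, so mechanical energy is conserved: ½mv² = U₁ − U₂ = kQq(1/r₁ − 1/r₂).
U₁ − U₂ = (8.99×10⁹ N·m²/C²)(7.20×10⁻⁹ C)(-9.21×10⁻⁹ C)(1/0.559 − 1/0.435) = 3.04×10⁻⁷ J.
v = √(2·3.04×10⁻⁷/2.29×10⁻³) = 0.0163 m/s.

0.0163 m/s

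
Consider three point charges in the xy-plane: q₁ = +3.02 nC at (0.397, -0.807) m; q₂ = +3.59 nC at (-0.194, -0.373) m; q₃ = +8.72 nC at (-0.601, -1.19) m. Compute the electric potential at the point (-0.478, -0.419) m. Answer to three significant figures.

241 V

Electric potential is a scalar, so the contributions from each charge add algebraically: V = Σ kqᵢ/rᵢ.
Distances from the field point to each charge: r₁ = 0.957 m, r₂ = 0.288 m, r₃ = 0.781 m.
V = k[(3.02×10⁻⁹)/(0.957) + (3.59×10⁻⁹)/(0.288) + (8.72×10⁻⁹)/(0.781)] = 241 V.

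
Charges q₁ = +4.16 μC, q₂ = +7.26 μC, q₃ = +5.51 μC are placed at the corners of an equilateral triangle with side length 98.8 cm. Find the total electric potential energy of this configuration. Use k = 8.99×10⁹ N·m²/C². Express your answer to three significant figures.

0.847 J

The assembly work is the sum of pairwise potential energies, U = Σ_{i<j} kqᵢqⱼ/rᵢⱼ.
All three pair separations equal the side length, 0.988 m.
U = (0.275) + (0.209) + (0.364) = 0.847 J.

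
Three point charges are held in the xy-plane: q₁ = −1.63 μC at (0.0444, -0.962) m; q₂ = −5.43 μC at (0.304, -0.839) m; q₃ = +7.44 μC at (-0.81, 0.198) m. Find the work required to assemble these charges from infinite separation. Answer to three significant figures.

-0.0373 J

The work to assemble the configuration equals its total potential energy, U = Σ kqᵢqⱼ/rᵢⱼ over all pairs.
Pair separations: r₁₂ = 0.287 m, r₁₃ = 1.44 m, r₂₃ = 1.52 m.
U = (0.277) + (-0.0757) + (-0.239) = -0.0373 J.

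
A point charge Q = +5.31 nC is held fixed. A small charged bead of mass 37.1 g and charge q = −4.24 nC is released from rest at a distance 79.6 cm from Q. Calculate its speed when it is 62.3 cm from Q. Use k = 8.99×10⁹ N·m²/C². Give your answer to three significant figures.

1.95×10⁻³ m/s

Only the electrostatic force acts, so mechanical energy is conserved: ½mv² = U₁ − U₂ = kQq(1/r₁ − 1/r₂).
U₁ − U₂ = (8.99×10⁹ N·m²/C²)(5.31×10⁻⁹ C)(-4.24×10⁻⁹ C)(1/0.796 − 1/0.623) = 7.06×10⁻⁸ J.
v = √(2·7.06×10⁻⁸/0.0371) = 1.95×10⁻³ m/s.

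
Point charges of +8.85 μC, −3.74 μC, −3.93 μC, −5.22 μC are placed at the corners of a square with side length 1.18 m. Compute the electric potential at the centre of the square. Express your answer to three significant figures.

The total potential is the scalar sum of each charge's contribution, V = Σ kqᵢ/rᵢ.
The distance from each corner to the centre is a√2/2 = 0.834 m.
V = k[(8.85×10⁻⁶)/(0.834) + (-3.74×10⁻⁶)/(0.834) + (-3.93×10⁻⁶)/(0.834) + (-5.22×10⁻⁶)/(0.834)] = -4.35×10⁴ V.

-4.35×10⁴ V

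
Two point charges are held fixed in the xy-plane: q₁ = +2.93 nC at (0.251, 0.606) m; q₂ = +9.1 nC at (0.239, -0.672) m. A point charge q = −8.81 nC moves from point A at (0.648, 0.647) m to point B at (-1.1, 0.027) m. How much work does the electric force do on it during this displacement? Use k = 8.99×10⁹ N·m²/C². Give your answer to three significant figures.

The work done by the electric force is W_field = −ΔU = −q(V_B − V_A) = q(V_A − V_B).
At A: distances to the source charges are 0.399 m, 1.38 m; V_A = Σ kqᵢ/rᵢ = 125 V.
At B: distances to the source charges are 1.47 m, 1.51 m; V_B = Σ kqᵢ/rᵢ = 72.1 V.
ΔV = V_B − V_A = -53.2 V.
W_field = −qΔV = −(-8.81×10⁻⁹ C)(-53.2 V) = -4.68×10⁻⁷ J.

-4.68×10⁻⁷ J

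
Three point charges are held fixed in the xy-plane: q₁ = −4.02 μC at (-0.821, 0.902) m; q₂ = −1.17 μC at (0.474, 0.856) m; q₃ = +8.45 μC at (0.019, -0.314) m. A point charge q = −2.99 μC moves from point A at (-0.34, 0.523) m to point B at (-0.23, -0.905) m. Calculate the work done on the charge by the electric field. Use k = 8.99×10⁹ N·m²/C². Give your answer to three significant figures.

The work done by the electric force is W_field = −ΔU = −q(V_B − V_A) = q(V_A − V_B).
At A: distances to the source charges are 0.612 m, 0.879 m, 0.911 m; V_A = Σ kqᵢ/rᵢ = 1.24×10⁴ V.
At B: distances to the source charges are 1.90 m, 1.90 m, 0.641 m; V_B = Σ kqᵢ/rᵢ = 9.39×10⁴ V.
ΔV = V_B − V_A = 8.15×10⁴ V.
W_field = −qΔV = −(-2.99×10⁻⁶ C)(8.15×10⁴ V) = 0.244 J.

0.244 J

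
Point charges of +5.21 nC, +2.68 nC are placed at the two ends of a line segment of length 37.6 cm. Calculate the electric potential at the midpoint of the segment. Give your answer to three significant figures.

Electric potential is a scalar, so the contributions from each charge add algebraically: V = Σ kqᵢ/rᵢ.
Each charge is 0.188 m from the midpoint.
V = k[(5.21×10⁻⁹)/(0.188) + (2.68×10⁻⁹)/(0.188)] = 377 V.

377 V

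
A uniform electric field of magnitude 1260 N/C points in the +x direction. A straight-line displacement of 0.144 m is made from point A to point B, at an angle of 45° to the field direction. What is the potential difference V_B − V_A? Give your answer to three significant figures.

Only the component of displacement along E changes the potential: ΔV = −E·d·cosθ.
ΔV = −(1260 V/m)(0.144 m)cos45° = -128 V.

-128 V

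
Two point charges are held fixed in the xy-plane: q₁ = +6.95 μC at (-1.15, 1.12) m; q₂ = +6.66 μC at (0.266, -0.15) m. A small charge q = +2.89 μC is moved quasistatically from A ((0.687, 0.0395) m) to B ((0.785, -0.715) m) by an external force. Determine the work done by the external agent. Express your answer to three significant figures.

For quasistatic motion the external work equals the change in potential energy: W_ext = qΔV = q(V_B − V_A).
At A: distances to the source charges are 2.13 m, 0.462 m; V_A = Σ kqᵢ/rᵢ = 1.59×10⁵ V.
At B: distances to the source charges are 2.67 m, 0.767 m; V_B = Σ kqᵢ/rᵢ = 1.01×10⁵ V.
ΔV = V_B − V_A = -5.75×10⁴ V.
W_ext = qΔV = (2.89×10⁻⁶ C)(-5.75×10⁴ V) = -0.166 J.

-0.166 J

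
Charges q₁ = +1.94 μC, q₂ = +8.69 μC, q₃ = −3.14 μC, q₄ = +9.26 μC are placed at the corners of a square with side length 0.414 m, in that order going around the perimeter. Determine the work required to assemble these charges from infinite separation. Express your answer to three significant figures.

0.674 J

The work to assemble the configuration equals its total potential energy, U = Σ kqᵢqⱼ/rᵢⱼ over all pairs.
The four side pairs have separation 0.414 m and the two diagonal pairs 0.585 m.
Summing all 6 pair terms gives U = 0.674 J.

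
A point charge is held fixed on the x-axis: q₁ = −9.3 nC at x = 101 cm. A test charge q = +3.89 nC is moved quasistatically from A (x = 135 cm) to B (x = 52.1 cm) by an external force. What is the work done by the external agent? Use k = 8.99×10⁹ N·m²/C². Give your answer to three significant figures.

For quasistatic motion the external work equals the change in potential energy: W_ext = qΔV = q(V_B − V_A).
At A: distance to the source charge is 0.340 m; V_A = kq₁/r = -246 V.
At B: distance to the source charge is 0.489 m; V_B = kq₁/r = -171 V.
ΔV = V_B − V_A = 74.9 V.
W_ext = qΔV = (3.89×10⁻⁹ C)(74.9 V) = 2.91×10⁻⁷ J.

2.91×10⁻⁷ J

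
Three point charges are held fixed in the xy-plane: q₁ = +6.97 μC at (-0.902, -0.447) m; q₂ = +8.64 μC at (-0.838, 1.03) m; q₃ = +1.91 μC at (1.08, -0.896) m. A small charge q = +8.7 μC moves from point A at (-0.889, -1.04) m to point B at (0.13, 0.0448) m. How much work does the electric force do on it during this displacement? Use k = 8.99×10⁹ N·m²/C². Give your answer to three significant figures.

0.243 J

The work done by the electric force is W_field = −ΔU = −q(V_B − V_A) = q(V_A − V_B).
At A: distances to the source charges are 0.593 m, 2.07 m, 1.97 m; V_A = Σ kqᵢ/rᵢ = 1.52×10⁵ V.
At B: distances to the source charges are 1.14 m, 1.38 m, 1.34 m; V_B = Σ kqᵢ/rᵢ = 1.24×10⁵ V.
ΔV = V_B − V_A = -2.80×10⁴ V.
W_field = −qΔV = −(8.70×10⁻⁶ C)(-2.80×10⁴ V) = 0.243 J.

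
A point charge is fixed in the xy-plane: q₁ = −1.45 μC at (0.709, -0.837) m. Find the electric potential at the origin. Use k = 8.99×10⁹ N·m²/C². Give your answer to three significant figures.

The total potential is the scalar sum of each charge's contribution, V = Σ kqᵢ/rᵢ.
Distances from the field point to each charge: r₁ = 1.10 m.
V = k[(-1.45×10⁻⁶)/(1.10)] = -1.19×10⁴ V.

-1.19×10⁴ V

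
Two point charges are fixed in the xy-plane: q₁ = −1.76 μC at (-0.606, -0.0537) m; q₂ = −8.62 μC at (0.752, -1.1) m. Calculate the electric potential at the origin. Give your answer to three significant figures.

Electric potential is a scalar, so the contributions from each charge add algebraically: V = Σ kqᵢ/rᵢ.
Distances from the field point to each charge: r₁ = 0.608 m, r₂ = 1.33 m.
V = k[(-1.76×10⁻⁶)/(0.608) + (-8.62×10⁻⁶)/(1.33)] = -8.42×10⁴ V.

-8.42×10⁴ V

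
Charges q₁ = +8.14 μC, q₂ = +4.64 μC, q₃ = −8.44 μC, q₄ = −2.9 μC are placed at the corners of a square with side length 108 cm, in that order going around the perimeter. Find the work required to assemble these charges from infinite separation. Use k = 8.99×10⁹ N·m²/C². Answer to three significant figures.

The work to assemble the configuration equals its total potential energy, U = Σ kqᵢqⱼ/rᵢⱼ over all pairs.
The four side pairs have separation 1.08 m and the two diagonal pairs 1.53 m.
Summing all 6 pair terms gives U = -0.488 J.

-0.488 J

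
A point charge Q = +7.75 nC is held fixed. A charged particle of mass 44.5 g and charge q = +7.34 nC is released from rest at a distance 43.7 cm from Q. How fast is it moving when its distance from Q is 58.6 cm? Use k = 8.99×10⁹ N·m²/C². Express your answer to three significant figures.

Only the electrostatic force acts, so mechanical energy is conserved: ½mv² = U₁ − U₂ = kQq(1/r₁ − 1/r₂).
U₁ − U₂ = (8.99×10⁹ N·m²/C²)(7.75×10⁻⁹ C)(7.34×10⁻⁹ C)(1/0.437 − 1/0.586) = 2.98×10⁻⁷ J.
v = √(2·2.98×10⁻⁷/0.0445) = 3.66×10⁻³ m/s.

3.66×10⁻³ m/s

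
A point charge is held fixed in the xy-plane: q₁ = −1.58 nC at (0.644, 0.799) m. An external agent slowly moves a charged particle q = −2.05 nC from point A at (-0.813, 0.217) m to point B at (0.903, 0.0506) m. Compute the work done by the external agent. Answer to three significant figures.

1.82×10⁻⁸ J

For quasistatic motion the external work equals the change in potential energy: W_ext = qΔV = q(V_B − V_A).
At A: distance to the source charge is 1.57 m; V_A = kq₁/r = -9.05 V.
At B: distance to the source charge is 0.792 m; V_B = kq₁/r = -17.9 V.
ΔV = V_B − V_A = -8.88 V.
W_ext = qΔV = (-2.05×10⁻⁹ C)(-8.88 V) = 1.82×10⁻⁸ J.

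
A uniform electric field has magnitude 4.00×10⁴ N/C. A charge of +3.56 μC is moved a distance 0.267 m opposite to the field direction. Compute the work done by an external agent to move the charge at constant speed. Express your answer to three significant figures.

The potential change for a displacement 0.267 m opposite to the field direction is ΔV = +Ed = 1.07×10⁴ V.
W_ext = qΔV = 0.0380 J.

0.0380 J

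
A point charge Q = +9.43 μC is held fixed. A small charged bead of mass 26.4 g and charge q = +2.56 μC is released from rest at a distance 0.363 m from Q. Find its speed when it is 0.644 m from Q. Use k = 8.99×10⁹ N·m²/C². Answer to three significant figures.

4.45 m/s

Only the electrostatic force acts, so mechanical energy is conserved: ½mv² = U₁ − U₂ = kQq(1/r₁ − 1/r₂).
U₁ − U₂ = (8.99×10⁹ N·m²/C²)(9.43×10⁻⁶ C)(2.56×10⁻⁶ C)(1/0.363 − 1/0.644) = 0.261 J.
v = √(2·0.261/0.0264) = 4.45 m/s.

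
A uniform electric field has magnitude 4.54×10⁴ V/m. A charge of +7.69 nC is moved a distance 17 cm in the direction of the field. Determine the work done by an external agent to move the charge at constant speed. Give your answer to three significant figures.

-5.94×10⁻⁵ J

The potential change for a displacement 17 cm in the direction of the field is ΔV = −Ed = -7720 V.
W_ext = qΔV = -5.94×10⁻⁵ J.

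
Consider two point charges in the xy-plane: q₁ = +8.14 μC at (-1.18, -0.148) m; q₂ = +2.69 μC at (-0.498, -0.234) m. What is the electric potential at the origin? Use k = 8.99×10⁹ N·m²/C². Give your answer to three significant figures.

The total potential is the scalar sum of each charge's contribution, V = Σ kqᵢ/rᵢ.
Distances from the field point to each charge: r₁ = 1.19 m, r₂ = 0.550 m.
V = k[(8.14×10⁻⁶)/(1.19) + (2.69×10⁻⁶)/(0.550)] = 1.05×10⁵ V.

1.05×10⁵ V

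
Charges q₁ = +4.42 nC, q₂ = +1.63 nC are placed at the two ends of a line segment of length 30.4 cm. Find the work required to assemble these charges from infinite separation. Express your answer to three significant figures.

2.13×10⁻⁷ J

The assembly work is the sum of pairwise potential energies, U = Σ_{i<j} kqᵢqⱼ/rᵢⱼ.
The separation is r = 0.304 m.
U = (2.13×10⁻⁷) = 2.13×10⁻⁷ J.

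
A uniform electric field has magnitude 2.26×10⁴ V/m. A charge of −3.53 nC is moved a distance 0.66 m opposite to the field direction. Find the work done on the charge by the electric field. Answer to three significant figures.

The potential change for a displacement 0.66 m opposite to the field direction is ΔV = +Ed = 1.49×10⁴ V.
W_field = −qΔV = 5.27×10⁻⁵ J.

5.27×10⁻⁵ J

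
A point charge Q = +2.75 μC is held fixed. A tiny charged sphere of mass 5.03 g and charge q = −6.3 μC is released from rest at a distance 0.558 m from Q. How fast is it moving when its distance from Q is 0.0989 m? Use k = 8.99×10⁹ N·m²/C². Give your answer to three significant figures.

22.7 m/s

Only the electrostatic force acts, so mechanical energy is conserved: ½mv² = U₁ − U₂ = kQq(1/r₁ − 1/r₂).
U₁ − U₂ = (8.99×10⁹ N·m²/C²)(2.75×10⁻⁶ C)(-6.30×10⁻⁶ C)(1/0.558 − 1/0.0989) = 1.30 J.
v = √(2·1.30/5.03×10⁻³) = 22.7 m/s.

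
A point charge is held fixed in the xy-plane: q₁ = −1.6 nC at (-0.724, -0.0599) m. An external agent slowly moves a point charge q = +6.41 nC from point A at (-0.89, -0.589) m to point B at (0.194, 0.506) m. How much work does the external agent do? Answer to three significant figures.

For quasistatic motion the external work equals the change in potential energy: W_ext = qΔV = q(V_B − V_A).
At A: distance to the source charge is 0.555 m; V_A = kq₁/r = -25.9 V.
At B: distance to the source charge is 1.08 m; V_B = kq₁/r = -13.3 V.
ΔV = V_B − V_A = 12.6 V.
W_ext = qΔV = (6.41×10⁻⁹ C)(12.6 V) = 8.08×10⁻⁸ J.

8.08×10⁻⁸ J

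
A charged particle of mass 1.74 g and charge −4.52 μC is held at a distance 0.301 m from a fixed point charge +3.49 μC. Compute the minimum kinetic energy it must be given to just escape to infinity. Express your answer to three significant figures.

0.471 J

To just escape, total mechanical energy must reach zero at infinity: ½mv²_min + U = 0, so ½mv²_min = −U = |kQq|/r.
|U| = |kQq|/r = (8.99×10⁹ N·m²/C²)(3.49×10⁻⁶)(4.52×10⁻⁶)/(0.301) = 0.471 J.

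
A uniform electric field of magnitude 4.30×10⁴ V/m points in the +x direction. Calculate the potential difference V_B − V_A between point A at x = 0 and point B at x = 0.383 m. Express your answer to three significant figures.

-1.65×10⁴ V

In a uniform field, potential decreases in the direction of E: V_B − V_A = −E·Δx.
V_B − V_A = −(4.30×10⁴ V/m)(0.383 m) = -1.65×10⁴ V.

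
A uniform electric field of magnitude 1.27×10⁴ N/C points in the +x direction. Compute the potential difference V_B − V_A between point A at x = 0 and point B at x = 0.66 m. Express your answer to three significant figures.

-8380 V

In a uniform field, potential decreases in the direction of E: V_B − V_A = −E·Δx.
V_B − V_A = −(1.27×10⁴ V/m)(0.660 m) = -8380 V.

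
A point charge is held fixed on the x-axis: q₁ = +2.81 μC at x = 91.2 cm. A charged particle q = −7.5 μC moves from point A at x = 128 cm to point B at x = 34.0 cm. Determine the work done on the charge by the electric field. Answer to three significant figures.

The work done by the electric force is W_field = −ΔU = −q(V_B − V_A) = q(V_A − V_B).
At A: distance to the source charge is 0.368 m; V_A = kq₁/r = 6.86×10⁴ V.
At B: distance to the source charge is 0.572 m; V_B = kq₁/r = 4.42×10⁴ V.
ΔV = V_B − V_A = -2.45×10⁴ V.
W_field = −qΔV = −(-7.50×10⁻⁶ C)(-2.45×10⁴ V) = -0.184 J.

-0.184 J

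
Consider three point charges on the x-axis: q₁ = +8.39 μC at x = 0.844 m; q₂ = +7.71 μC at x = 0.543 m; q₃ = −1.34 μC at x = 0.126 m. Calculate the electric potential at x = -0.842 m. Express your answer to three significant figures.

8.23×10⁴ V

The total potential is the scalar sum of each charge's contribution, V = Σ kqᵢ/rᵢ.
Distances from the field point to each charge: r₁ = 1.69 m, r₂ = 1.39 m, r₃ = 0.968 m.
V = k[(8.39×10⁻⁶)/(1.69) + (7.71×10⁻⁶)/(1.39) + (-1.34×10⁻⁶)/(0.968)] = 8.23×10⁴ V.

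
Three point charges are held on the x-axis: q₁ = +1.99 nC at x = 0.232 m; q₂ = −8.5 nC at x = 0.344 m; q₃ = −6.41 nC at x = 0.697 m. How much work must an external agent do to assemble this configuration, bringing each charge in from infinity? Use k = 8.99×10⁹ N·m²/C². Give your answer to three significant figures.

The assembly work is the sum of pairwise potential energies, U = Σ_{i<j} kqᵢqⱼ/rᵢⱼ.
Pair separations: r₁₂ = 0.112 m, r₁₃ = 0.465 m, r₂₃ = 0.353 m.
U = (-1.36×10⁻⁶) + (-2.47×10⁻⁷) + (1.39×10⁻⁶) = -2.17×10⁻⁷ J.

-2.17×10⁻⁷ J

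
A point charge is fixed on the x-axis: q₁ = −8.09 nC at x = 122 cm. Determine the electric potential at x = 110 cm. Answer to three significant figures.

The total potential is the scalar sum of each charge's contribution, V = Σ kqᵢ/rᵢ.
V = k[(-8.09×10⁻⁹)/(0.120)] = -606 V.

-606 V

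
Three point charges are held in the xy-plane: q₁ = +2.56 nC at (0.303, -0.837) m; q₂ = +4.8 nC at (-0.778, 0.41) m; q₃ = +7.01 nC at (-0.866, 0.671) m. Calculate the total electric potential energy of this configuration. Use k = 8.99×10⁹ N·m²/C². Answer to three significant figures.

1.25×10⁻⁶ J

The work to assemble the configuration equals its total potential energy, U = Σ kqᵢqⱼ/rᵢⱼ over all pairs.
Pair separations: r₁₂ = 1.65 m, r₁₃ = 1.91 m, r₂₃ = 0.275 m.
U = (6.69×10⁻⁸) + (8.46×10⁻⁸) + (1.10×10⁻⁶) = 1.25×10⁻⁶ J.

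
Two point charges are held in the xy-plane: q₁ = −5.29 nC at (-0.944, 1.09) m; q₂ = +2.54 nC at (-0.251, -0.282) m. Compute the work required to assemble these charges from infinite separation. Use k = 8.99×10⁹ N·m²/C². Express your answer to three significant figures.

-7.86×10⁻⁸ J

The work to assemble the configuration equals its total potential energy, U = Σ kqᵢqⱼ/rᵢⱼ over all pairs.
Pair separations: r₁₂ = 1.54 m.
U = (-7.86×10⁻⁸) = -7.86×10⁻⁸ J.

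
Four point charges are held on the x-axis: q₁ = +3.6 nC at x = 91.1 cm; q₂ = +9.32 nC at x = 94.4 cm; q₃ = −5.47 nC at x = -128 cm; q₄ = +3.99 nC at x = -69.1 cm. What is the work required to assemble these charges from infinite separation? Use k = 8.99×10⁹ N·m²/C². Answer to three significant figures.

The assembly work is the sum of pairwise potential energies, U = Σ_{i<j} kqᵢqⱼ/rᵢⱼ.
Pair separations: r₁₂ = 0.0330 m, r₁₃ = 2.19 m, r₁₄ = 1.60 m, r₂₃ = 2.22 m, r₂₄ = 1.64 m, r₃₄ = 0.589 m.
Summing all 6 pair terms gives U = 8.81×10⁻⁶ J.

8.81×10⁻⁶ J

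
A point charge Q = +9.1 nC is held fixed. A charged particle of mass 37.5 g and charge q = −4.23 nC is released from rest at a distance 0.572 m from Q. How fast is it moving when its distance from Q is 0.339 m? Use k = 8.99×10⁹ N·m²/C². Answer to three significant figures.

Only the electrostatic force acts, so mechanical energy is conserved: ½mv² = U₁ − U₂ = kQq(1/r₁ − 1/r₂).
U₁ − U₂ = (8.99×10⁹ N·m²/C²)(9.10×10⁻⁹ C)(-4.23×10⁻⁹ C)(1/0.572 − 1/0.339) = 4.16×10⁻⁷ J.
v = √(2·4.16×10⁻⁷/0.0375) = 4.71×10⁻³ m/s.

4.71×10⁻³ m/s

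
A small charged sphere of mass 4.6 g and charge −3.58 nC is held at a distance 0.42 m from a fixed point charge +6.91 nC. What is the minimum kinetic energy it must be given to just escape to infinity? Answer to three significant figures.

To just escape, total mechanical energy must reach zero at infinity: ½mv²_min + U = 0, so ½mv²_min = −U = |kQq|/r.
|U| = |kQq|/r = (8.99×10⁹ N·m²/C²)(6.91×10⁻⁹)(3.58×10⁻⁹)/(0.420) = 5.30×10⁻⁷ J.

5.30×10⁻⁷ J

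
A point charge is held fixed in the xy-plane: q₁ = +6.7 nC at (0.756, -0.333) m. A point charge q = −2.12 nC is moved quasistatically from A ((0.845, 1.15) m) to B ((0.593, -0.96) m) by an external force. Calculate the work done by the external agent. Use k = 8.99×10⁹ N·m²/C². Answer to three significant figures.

-1.11×10⁻⁷ J

For quasistatic motion the external work equals the change in potential energy: W_ext = qΔV = q(V_B − V_A).
At A: distance to the source charge is 1.49 m; V_A = kq₁/r = 40.5 V.
At B: distance to the source charge is 0.648 m; V_B = kq₁/r = 93.0 V.
ΔV = V_B − V_A = 52.4 V.
W_ext = qΔV = (-2.12×10⁻⁹ C)(52.4 V) = -1.11×10⁻⁷ J.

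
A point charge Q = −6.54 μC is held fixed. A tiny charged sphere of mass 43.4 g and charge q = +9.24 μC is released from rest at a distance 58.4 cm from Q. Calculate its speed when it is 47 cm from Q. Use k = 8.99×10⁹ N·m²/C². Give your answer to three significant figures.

3.22 m/s

Only the electrostatic force acts, so mechanical energy is conserved: ½mv² = U₁ − U₂ = kQq(1/r₁ − 1/r₂).
U₁ − U₂ = (8.99×10⁹ N·m²/C²)(-6.54×10⁻⁶ C)(9.24×10⁻⁶ C)(1/0.584 − 1/0.470) = 0.226 J.
v = √(2·0.226/0.0434) = 3.22 m/s.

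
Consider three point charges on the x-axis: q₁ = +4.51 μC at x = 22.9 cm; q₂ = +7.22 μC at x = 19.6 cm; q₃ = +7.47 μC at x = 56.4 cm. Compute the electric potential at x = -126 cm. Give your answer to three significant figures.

1.09×10⁵ V

Electric potential is a scalar, so the contributions from each charge add algebraically: V = Σ kqᵢ/rᵢ.
Distances from the field point to each charge: r₁ = 1.49 m, r₂ = 1.46 m, r₃ = 1.82 m.
V = k[(4.51×10⁻⁶)/(1.49) + (7.22×10⁻⁶)/(1.46) + (7.47×10⁻⁶)/(1.82)] = 1.09×10⁵ V.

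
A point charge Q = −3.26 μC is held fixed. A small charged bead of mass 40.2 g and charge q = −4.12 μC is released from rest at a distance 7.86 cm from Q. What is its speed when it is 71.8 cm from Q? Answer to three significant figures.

Only the electrostatic force acts, so mechanical energy is conserved: ½mv² = U₁ − U₂ = kQq(1/r₁ − 1/r₂).
U₁ − U₂ = (8.99×10⁹ N·m²/C²)(-3.26×10⁻⁶ C)(-4.12×10⁻⁶ C)(1/0.0786 − 1/0.718) = 1.37 J.
v = √(2·1.37/0.0402) = 8.25 m/s.

8.25 m/s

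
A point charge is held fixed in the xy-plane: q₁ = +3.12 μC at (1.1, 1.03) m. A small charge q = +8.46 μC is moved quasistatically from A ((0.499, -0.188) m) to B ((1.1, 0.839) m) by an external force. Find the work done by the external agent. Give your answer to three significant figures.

For quasistatic motion the external work equals the change in potential energy: W_ext = qΔV = q(V_B − V_A).
At A: distance to the source charge is 1.36 m; V_A = kq₁/r = 2.07×10⁴ V.
At B: distance to the source charge is 0.191 m; V_B = kq₁/r = 1.47×10⁵ V.
ΔV = V_B − V_A = 1.26×10⁵ V.
W_ext = qΔV = (8.46×10⁻⁶ C)(1.26×10⁵ V) = 1.07 J.

1.07 J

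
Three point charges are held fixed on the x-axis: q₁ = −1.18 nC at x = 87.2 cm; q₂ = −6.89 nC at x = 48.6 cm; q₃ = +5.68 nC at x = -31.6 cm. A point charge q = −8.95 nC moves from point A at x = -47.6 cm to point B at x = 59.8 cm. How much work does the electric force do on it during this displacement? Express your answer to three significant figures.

The work done by the electric force is W_field = −ΔU = −q(V_B − V_A) = q(V_A − V_B).
At A: distances to the source charges are 1.35 m, 0.962 m, 0.160 m; V_A = Σ kqᵢ/rᵢ = 247 V.
At B: distances to the source charges are 0.274 m, 0.112 m, 0.914 m; V_B = Σ kqᵢ/rᵢ = -536 V.
ΔV = V_B − V_A = -783 V.
W_field = −qΔV = −(-8.95×10⁻⁹ C)(-783 V) = -7.01×10⁻⁶ J.

-7.01×10⁻⁶ J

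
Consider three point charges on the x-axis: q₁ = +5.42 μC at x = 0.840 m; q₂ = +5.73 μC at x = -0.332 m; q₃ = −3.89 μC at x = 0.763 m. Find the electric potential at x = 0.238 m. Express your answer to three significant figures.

1.05×10⁵ V

Electric potential is a scalar, so the contributions from each charge add algebraically: V = Σ kqᵢ/rᵢ.
Distances from the field point to each charge: r₁ = 0.602 m, r₂ = 0.570 m, r₃ = 0.525 m.
V = k[(5.42×10⁻⁶)/(0.602) + (5.73×10⁻⁶)/(0.570) + (-3.89×10⁻⁶)/(0.525)] = 1.05×10⁵ V.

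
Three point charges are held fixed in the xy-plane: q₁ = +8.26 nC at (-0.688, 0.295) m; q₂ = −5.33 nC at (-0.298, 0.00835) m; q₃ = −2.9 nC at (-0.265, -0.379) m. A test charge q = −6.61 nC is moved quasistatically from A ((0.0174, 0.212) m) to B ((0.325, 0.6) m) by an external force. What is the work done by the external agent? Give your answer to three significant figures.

For quasistatic motion the external work equals the change in potential energy: W_ext = qΔV = q(V_B − V_A).
At A: distances to the source charges are 0.710 m, 0.375 m, 0.655 m; V_A = Σ kqᵢ/rᵢ = -62.9 V.
At B: distances to the source charges are 1.06 m, 0.859 m, 1.14 m; V_B = Σ kqᵢ/rᵢ = -8.39 V.
ΔV = V_B − V_A = 54.5 V.
W_ext = qΔV = (-6.61×10⁻⁹ C)(54.5 V) = -3.60×10⁻⁷ J.

-3.60×10⁻⁷ J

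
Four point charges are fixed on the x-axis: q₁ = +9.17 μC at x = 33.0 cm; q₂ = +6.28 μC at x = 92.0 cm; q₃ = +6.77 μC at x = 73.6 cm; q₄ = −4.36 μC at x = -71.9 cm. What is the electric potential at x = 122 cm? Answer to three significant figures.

3.86×10⁵ V

Electric potential is a scalar, so the contributions from each charge add algebraically: V = Σ kqᵢ/rᵢ.
Distances from the field point to each charge: r₁ = 0.890 m, r₂ = 0.300 m, r₃ = 0.484 m, r₄ = 1.94 m.
V = k[(9.17×10⁻⁶)/(0.890) + (6.28×10⁻⁶)/(0.300) + (6.77×10⁻⁶)/(0.484) + (-4.36×10⁻⁶)/(1.94)] = 3.86×10⁵ V.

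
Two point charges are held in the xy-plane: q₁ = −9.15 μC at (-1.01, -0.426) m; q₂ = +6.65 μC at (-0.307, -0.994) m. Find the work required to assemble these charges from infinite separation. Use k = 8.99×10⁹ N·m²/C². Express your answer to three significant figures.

The assembly work is the sum of pairwise potential energies, U = Σ_{i<j} kqᵢqⱼ/rᵢⱼ.
Pair separations: r₁₂ = 0.904 m.
U = (-0.605) = -0.605 J.

-0.605 J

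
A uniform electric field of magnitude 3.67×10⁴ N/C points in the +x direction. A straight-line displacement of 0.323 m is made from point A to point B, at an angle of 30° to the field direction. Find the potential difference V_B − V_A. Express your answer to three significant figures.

-1.03×10⁴ V

Only the component of displacement along E changes the potential: ΔV = −E·d·cosθ.
ΔV = −(3.67×10⁴ V/m)(0.323 m)cos30° = -1.03×10⁴ V.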